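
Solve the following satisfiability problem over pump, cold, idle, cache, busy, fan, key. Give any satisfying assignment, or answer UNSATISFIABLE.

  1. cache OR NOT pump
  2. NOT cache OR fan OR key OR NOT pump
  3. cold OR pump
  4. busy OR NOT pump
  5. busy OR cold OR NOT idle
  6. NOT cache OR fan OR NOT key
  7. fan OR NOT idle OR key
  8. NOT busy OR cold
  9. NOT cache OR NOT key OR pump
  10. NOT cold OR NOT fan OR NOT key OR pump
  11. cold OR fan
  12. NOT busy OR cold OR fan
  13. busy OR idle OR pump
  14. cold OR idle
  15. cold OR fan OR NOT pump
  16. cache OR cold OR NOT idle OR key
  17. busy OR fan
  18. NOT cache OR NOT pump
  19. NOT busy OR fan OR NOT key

pump = False, cold = True, idle = False, cache = True, busy = True, fan = True, key = False

Try pump = True:
  (cache OR NOT pump) forces cache = True.
  clause (NOT cache OR NOT pump) is falsified — backtrack.
So pump = False.
  then (cold OR pump) forces cold = True.
Set idle = False.
  then (busy OR idle OR pump) forces busy = True.
Set cache = True.
  then (NOT cache OR NOT key OR pump) forces key = False.
Set fan = True.
All clauses satisfied.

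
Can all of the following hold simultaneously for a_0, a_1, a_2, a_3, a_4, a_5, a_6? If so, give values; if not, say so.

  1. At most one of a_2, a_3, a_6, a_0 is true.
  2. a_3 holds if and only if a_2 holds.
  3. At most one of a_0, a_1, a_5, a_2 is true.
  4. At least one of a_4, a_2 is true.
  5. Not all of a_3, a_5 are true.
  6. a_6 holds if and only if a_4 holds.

a_0 = False, a_1 = False, a_2 = False, a_3 = False, a_4 = True, a_5 = True, a_6 = True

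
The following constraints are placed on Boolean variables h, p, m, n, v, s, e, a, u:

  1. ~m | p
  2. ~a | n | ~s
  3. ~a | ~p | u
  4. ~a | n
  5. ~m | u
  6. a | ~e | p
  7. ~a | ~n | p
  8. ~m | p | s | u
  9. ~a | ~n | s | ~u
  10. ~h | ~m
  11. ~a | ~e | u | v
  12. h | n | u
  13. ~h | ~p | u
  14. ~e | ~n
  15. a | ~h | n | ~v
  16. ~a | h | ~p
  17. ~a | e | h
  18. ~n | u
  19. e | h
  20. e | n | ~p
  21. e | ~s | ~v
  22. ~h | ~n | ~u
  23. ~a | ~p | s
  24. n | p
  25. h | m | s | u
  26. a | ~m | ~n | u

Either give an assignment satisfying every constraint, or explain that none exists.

Set h = False.
  then (e | h) forces e = True.
  then (~e | ~n) forces n = False.
  then (n | p) forces p = True.
  then (~a | n) forces a = False.
  then (h | n | u) forces u = True.
Set m = False.
Set v = False.
Set s = True.
All clauses satisfied.

h=F; p=T; m=F; n=F; v=F; s=T; e=T; a=F; u=T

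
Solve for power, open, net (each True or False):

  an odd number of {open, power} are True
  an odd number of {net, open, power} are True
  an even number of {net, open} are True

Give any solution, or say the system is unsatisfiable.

power = True, open = False, net = False

{open, power}: 1 true → odd ✓
{net, open, power}: 1 true → odd ✓
{net, open}: 0 true → even ✓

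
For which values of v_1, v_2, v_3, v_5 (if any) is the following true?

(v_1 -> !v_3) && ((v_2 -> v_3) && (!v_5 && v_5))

No satisfying assignment exists.

Case v_5 = True: the conjunct !v_5 is False.
Case v_5 = False: the conjunct v_5 is False.
Both cases fail — unsatisfiable.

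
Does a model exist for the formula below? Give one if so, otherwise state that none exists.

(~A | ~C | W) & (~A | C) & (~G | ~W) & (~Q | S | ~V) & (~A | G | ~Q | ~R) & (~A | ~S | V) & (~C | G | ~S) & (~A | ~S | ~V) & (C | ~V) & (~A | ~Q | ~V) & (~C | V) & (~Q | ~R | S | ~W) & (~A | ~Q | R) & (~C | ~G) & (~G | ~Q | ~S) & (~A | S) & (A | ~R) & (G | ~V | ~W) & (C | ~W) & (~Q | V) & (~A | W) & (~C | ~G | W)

V = True, G = False, W = False, C = True, Q = False, A = False, R = False, S = False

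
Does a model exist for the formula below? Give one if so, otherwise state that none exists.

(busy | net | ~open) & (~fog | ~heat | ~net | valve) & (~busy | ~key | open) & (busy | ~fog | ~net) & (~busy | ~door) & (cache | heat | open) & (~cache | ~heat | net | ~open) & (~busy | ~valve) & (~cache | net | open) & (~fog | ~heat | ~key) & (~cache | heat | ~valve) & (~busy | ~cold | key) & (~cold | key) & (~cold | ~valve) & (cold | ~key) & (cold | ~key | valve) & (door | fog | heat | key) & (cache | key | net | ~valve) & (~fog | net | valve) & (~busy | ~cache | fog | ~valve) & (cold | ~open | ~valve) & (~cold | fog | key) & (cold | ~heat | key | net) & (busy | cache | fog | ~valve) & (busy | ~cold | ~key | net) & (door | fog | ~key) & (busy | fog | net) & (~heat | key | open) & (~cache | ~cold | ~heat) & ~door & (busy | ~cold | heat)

Unit clause (~door) forces door = False.
Set busy = True.
  then (~busy | ~valve) forces valve = False.
Set fog = False.
  then (door | fog | ~key) forces key = False.
  then (~busy | ~cold | key) forces cold = False.
  then (door | fog | heat | key) forces heat = True.
  then (cold | ~heat | key | net) forces net = True.
  then (~heat | key | open) forces open = True.
Set cache = False.
All clauses satisfied.

busy=T; fog=F; heat=T; cold=F; valve=F; cache=F; net=T; door=F; open=T; key=F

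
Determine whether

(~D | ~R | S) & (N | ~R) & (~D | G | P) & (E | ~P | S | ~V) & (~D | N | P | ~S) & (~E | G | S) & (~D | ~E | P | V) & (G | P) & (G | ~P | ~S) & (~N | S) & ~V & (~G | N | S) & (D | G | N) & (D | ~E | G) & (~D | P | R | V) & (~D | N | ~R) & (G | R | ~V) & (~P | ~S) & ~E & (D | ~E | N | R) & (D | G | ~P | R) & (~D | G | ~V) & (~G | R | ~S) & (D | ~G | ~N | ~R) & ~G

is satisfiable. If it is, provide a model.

Unit clause (~V) forces V = False.
Unit clause (~E) forces E = False.
Unit clause (~G) forces G = False.
In (G | P) only P is left, so P = True.
In (G | ~P | ~S) only ~S is left, so S = False.
In (~N | S) only ~N is left, so N = False.
In (D | G | N) only D is left, so D = True.
In (~D | N | ~R) only ~R is left, so R = False.
All clauses satisfied.

G=F, N=F, D=T, R=F, E=F, S=F, V=F, P=T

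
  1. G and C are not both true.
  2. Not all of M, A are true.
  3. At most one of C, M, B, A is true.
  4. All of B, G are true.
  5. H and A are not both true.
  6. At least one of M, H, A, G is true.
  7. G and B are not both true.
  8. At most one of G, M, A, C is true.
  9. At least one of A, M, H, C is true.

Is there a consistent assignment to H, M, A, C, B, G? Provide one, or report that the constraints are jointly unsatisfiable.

No satisfying assignment exists.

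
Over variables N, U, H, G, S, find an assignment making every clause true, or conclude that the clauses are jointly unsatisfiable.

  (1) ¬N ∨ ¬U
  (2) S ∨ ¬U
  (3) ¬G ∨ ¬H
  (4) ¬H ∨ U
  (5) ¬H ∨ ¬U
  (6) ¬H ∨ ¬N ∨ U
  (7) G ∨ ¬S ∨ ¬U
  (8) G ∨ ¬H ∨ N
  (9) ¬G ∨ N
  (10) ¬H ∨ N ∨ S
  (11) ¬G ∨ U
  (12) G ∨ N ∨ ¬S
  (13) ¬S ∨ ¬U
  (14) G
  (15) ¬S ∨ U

Unsatisfiable

Case G = True:
  (¬G ∨ ¬H) forces H = False.
  (¬G ∨ N) forces N = True.
  (¬N ∨ ¬U) forces U = False.
  Clause (¬G ∨ U) is falsified — contradiction.
Case G = False:
  Clause (G) is falsified — contradiction.
Both cases fail, so the formula is unsatisfiable.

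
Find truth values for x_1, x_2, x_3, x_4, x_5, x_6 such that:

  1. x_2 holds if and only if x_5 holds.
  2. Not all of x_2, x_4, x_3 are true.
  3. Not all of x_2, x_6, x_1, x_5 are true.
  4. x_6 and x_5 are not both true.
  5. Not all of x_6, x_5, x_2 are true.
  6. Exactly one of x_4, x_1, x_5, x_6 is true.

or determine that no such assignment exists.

x_1 = False, x_2 = False, x_3 = True, x_4 = True, x_5 = False, x_6 = False

  (1) x_2=F, x_5=F — same ✓
  (2) {x_2, x_4, x_3}: 2/3 true — not all ✓
  (3) {x_2, x_6, x_1, x_5}: 0/4 true — not all ✓
  (4) x_6=F, x_5=F — not both ✓
  (5) {x_6, x_5, x_2}: 0/3 true — not all ✓
  (6) {x_4, x_1, x_5, x_6}: 1 true — exactly one ✓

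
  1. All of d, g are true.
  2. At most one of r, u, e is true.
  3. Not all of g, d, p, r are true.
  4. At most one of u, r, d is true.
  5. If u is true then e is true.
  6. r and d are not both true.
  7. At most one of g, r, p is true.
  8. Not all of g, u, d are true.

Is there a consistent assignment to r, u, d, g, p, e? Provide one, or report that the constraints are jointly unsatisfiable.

r=F, u=F, d=T, g=T, p=F, e=T

  (1) {d, g}: all 2 true ✓
  (2) {r, u, e}: 1 true — at most one ✓
  (3) {g, d, p, r}: 2/4 true — not all ✓
  (4) {u, r, d}: 1 true — at most one ✓
  (5) u=F ⇒ e: vacuous ✓
  (6) r=F, d=T — not both ✓
  (7) {g, r, p}: 1 true — at most one ✓
  (8) {g, u, d}: 2/3 true — not all ✓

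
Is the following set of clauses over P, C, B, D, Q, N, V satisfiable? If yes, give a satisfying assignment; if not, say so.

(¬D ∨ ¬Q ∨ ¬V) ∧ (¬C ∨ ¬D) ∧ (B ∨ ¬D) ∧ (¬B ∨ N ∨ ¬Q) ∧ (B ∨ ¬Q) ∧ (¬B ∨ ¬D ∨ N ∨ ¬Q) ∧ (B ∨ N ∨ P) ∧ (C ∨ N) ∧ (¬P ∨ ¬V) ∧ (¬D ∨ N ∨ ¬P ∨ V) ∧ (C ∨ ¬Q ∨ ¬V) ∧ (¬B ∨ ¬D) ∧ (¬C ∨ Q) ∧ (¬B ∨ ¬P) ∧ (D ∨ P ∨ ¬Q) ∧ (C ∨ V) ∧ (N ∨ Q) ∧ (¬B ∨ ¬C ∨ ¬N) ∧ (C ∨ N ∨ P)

P=F, C=F, B=F, D=F, Q=F, N=T, V=T

Set P = False.
Try C = True:
  (¬C ∨ ¬D) forces D = False.
  (¬C ∨ Q) forces Q = True.
  clause (D ∨ P ∨ ¬Q) is falsified — backtrack.
So C = False.
  then (C ∨ N) forces N = True.
  then (C ∨ V) forces V = True.
  then (C ∨ ¬Q ∨ ¬V) forces Q = False.
Set B = False.
  then (B ∨ ¬D) forces D = False.
All clauses satisfied.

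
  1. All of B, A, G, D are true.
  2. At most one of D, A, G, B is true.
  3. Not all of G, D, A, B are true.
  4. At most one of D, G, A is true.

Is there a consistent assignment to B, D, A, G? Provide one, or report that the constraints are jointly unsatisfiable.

Case B = True:
  (1) forces A = True.
  Constraint (2) is violated (A=T, B=T) — contradiction.
Case B = False:
  Constraint (1) is violated (B=F) — contradiction.
Both cases fail — unsatisfiable.

Unsatisfiable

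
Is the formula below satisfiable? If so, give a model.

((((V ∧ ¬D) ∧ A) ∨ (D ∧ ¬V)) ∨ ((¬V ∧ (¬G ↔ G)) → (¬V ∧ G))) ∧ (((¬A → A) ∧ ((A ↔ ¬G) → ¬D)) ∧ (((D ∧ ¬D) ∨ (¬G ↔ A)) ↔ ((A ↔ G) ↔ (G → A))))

Unsatisfiable

Case A = True: the formula simplifies to (((V ∧ ¬D) ∨ (D ∧ ¬V)) ∨ ((¬V ∧ (¬G ↔ G)) → (¬V ∧ G))) ∧ ((¬G → ¬D) ∧ (((D ∧ ¬D) ∨ ¬G) ↔ G)).
  G = True: simplifies to D ∧ ¬D.
    D = True: the conjunct ¬D is False.
    D = False: the conjunct D is False.
  G = False: the conjunct ((D ∧ ¬D) ∨ ¬G) ↔ G becomes ((D ∧ ¬D) ∨ True) ↔ False = False.
Case A = False: the conjunct ¬A → A becomes ¬False → False = False.
Both cases fail — unsatisfiable.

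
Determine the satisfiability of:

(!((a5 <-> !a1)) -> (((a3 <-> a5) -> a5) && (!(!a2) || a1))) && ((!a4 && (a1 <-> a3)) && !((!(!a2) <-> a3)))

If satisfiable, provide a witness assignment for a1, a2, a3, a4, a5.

a1 = True; a2 = False; a3 = True; a4 = False; a5 = True

  !((a5 <-> !a1)) -> (((a3 <-> a5) -> a5) && (!(!a2) || a1)) = True
    !((a5 <-> !a1)) = True
      a5 <-> !a1 = False
        !a1 = False
    ((a3 <-> a5) -> a5) && (!(!a2) || a1) = True
      (a3 <-> a5) -> a5 = True
        a3 <-> a5 = True
      !(!a2) || a1 = True
        !(!a2) = False
          !a2 = True
  (!a4 && (a1 <-> a3)) && !((!(!a2) <-> a3)) = True
    !a4 && (a1 <-> a3) = True
      !a4 = True
      a1 <-> a3 = True
    !((!(!a2) <-> a3)) = True
      !(!a2) <-> a3 = False
        !(!a2) = False
          !a2 = True
Both conjuncts True, so the formula holds.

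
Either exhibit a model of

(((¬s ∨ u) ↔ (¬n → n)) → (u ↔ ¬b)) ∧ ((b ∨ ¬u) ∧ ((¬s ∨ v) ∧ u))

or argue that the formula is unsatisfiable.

s = False, v = False, n = False, b = True, u = True

  ((¬s ∨ u) ↔ (¬n → n)) → (u ↔ ¬b) = True
    (¬s ∨ u) ↔ (¬n → n) = False
      ¬s ∨ u = True
        ¬s = True
      ¬n → n = False
        ¬n = True
    u ↔ ¬b = False
      ¬b = False
  (b ∨ ¬u) ∧ ((¬s ∨ v) ∧ u) = True
    b ∨ ¬u = True
      ¬u = False
    (¬s ∨ v) ∧ u = True
      ¬s ∨ v = True
        ¬s = True
Both conjuncts True, so the formula holds.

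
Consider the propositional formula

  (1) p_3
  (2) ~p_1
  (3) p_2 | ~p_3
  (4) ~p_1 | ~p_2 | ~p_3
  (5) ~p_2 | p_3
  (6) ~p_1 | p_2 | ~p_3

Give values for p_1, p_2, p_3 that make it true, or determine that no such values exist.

Unit clause (p_3) forces p_3 = True.
Unit clause (~p_1) forces p_1 = False.
In (p_2 | ~p_3) only p_2 is left, so p_2 = True.
Check each clause:
  (p_3): p_3 holds.
  (~p_1): ~p_1 holds.
  (p_2 | ~p_3): p_2 holds.
  (~p_1 | ~p_2 | ~p_3): ~p_1 holds.
  (~p_2 | p_3): p_3 holds.
  (~p_1 | p_2 | ~p_3): ~p_1 holds.
All clauses satisfied.

p_1 = False; p_2 = True; p_3 = True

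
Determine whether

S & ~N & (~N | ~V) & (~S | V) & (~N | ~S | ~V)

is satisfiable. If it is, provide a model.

V=T, N=F, S=T

Unit clause (S) forces S = True.
Unit clause (~N) forces N = False.
In (~S | V) only V is left, so V = True.
Check each clause:
  (S): S holds.
  (~N): ~N holds.
  (~N | ~V): ~N holds.
  (~S | V): V holds.
  (~N | ~S | ~V): ~N holds.
All clauses satisfied.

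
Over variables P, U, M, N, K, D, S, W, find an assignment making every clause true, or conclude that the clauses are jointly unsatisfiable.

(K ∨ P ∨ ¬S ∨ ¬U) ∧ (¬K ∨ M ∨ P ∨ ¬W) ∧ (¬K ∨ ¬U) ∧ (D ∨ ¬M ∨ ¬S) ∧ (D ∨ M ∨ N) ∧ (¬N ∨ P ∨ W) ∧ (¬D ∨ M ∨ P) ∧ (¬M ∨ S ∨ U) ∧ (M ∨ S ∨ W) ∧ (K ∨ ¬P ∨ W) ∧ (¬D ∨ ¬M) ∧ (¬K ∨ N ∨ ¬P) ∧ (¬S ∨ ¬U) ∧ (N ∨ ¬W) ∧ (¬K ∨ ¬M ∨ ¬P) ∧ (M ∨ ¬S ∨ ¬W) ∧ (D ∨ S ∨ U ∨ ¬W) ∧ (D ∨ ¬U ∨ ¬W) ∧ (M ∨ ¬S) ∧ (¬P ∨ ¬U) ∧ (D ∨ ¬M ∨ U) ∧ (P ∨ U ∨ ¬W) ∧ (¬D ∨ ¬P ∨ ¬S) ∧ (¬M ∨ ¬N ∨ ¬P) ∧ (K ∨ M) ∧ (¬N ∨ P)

Set P = True.
  then (¬P ∨ ¬U) forces U = False.
Try M = True:
  (¬M ∨ S ∨ U) forces S = True.
  (D ∨ ¬M ∨ ¬S) forces D = True.
  clause (¬D ∨ ¬M) is falsified — backtrack.
So M = False.
  then (M ∨ ¬S) forces S = False.
  then (K ∨ M) forces K = True.
  then (M ∨ S ∨ W) forces W = True.
  then (¬K ∨ N ∨ ¬P) forces N = True.
  then (D ∨ S ∨ U ∨ ¬W) forces D = True.
All clauses satisfied.

P: True; U: False; M: False; N: True; K: True; D: True; S: False; W: True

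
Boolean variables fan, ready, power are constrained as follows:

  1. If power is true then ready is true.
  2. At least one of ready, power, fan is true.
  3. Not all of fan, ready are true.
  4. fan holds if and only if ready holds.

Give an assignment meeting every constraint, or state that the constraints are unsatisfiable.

Case fan = True:
  (3) with fan=T forces ready = False.
  Constraint (4) is violated (fan=T, ready=F) — contradiction.
Case fan = False:
  (4) with fan=F forces ready = False.
  (1) with ready=F forces power = False.
  Constraint (2) is violated (ready=F, power=F, fan=F) — contradiction.
Both cases fail — unsatisfiable.

No satisfying assignment exists.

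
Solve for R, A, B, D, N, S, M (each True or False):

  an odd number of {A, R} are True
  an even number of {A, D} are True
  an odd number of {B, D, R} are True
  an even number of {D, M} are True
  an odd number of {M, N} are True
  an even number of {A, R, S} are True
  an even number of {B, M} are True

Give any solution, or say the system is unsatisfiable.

R = True, A = False, B = False, D = False, N = True, S = True, M = False

{A, R}: 1 true → odd ✓
{A, D}: 0 true → even ✓
{B, D, R}: 1 true → odd ✓
{D, M}: 0 true → even ✓
{M, N}: 1 true → odd ✓
{A, R, S}: 2 true → even ✓
{B, M}: 0 true → even ✓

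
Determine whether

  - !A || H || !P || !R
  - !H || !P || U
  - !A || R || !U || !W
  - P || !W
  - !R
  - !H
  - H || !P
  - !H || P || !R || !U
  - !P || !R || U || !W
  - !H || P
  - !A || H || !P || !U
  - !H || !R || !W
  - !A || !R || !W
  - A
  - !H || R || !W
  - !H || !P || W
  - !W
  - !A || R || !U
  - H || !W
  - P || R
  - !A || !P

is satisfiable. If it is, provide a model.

Unsatisfiable

Case H = True:
  Clause (!H) is falsified — contradiction.
Case H = False:
  (!R) forces R = False.
  (H || !P) forces P = False.
  Clause (P || R) is falsified — contradiction.
Both cases fail, so the formula is unsatisfiable.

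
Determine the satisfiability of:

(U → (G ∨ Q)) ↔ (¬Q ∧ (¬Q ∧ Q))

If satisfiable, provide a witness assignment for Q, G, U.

Q = False, G = False, U = True

  (U → (G ∨ Q)) ↔ (¬Q ∧ (¬Q ∧ Q)) = True
    U → (G ∨ Q) = False
      G ∨ Q = False
    ¬Q ∧ (¬Q ∧ Q) = False
      ¬Q = True
      ¬Q ∧ Q = False
        ¬Q = True
The formula evaluates to True.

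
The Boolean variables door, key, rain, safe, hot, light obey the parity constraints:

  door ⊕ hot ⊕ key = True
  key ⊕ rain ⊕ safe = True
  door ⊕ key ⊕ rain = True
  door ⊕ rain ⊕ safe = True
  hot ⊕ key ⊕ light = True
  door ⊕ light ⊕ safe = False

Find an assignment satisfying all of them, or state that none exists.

door = False, key = False, rain = True, safe = False, hot = True, light = False

door ⊕ hot ⊕ key = F ⊕ T ⊕ F = True ✓
key ⊕ rain ⊕ safe = F ⊕ T ⊕ F = True ✓
door ⊕ key ⊕ rain = F ⊕ F ⊕ T = True ✓
door ⊕ rain ⊕ safe = F ⊕ T ⊕ F = True ✓
hot ⊕ key ⊕ light = T ⊕ F ⊕ F = True ✓
door ⊕ light ⊕ safe = F ⊕ F ⊕ F = False ✓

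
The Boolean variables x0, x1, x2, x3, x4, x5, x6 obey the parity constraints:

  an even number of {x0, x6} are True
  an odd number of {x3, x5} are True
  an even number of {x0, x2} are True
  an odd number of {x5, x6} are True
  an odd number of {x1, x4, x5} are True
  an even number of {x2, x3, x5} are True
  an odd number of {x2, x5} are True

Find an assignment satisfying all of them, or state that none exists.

x0=T, x1=T, x2=T, x3=T, x4=F, x5=F, x6=T

{x0, x6}: 2 true → even ✓
{x3, x5}: 1 true → odd ✓
{x0, x2}: 2 true → even ✓
{x5, x6}: 1 true → odd ✓
{x1, x4, x5}: 1 true → odd ✓
{x2, x3, x5}: 2 true → even ✓
{x2, x5}: 1 true → odd ✓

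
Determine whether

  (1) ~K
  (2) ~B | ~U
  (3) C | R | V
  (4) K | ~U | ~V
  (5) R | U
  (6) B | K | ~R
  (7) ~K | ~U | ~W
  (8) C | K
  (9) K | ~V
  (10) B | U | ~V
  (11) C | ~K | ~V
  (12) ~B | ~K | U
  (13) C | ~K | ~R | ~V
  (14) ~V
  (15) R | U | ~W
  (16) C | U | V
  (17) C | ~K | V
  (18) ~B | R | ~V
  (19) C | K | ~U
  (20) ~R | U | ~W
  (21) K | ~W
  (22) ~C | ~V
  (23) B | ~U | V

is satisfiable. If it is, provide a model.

Unit clause (~K) forces K = False.
In (C | K) only C is left, so C = True.
In (K | ~V) only ~V is left, so V = False.
In (K | ~W) only ~W is left, so W = False.
Try R = False:
  (R | U) forces U = True.
  (~B | ~U) forces B = False.
  clause (B | ~U | V) is falsified — backtrack.
So R = True.
  then (B | K | ~R) forces B = True.
  then (~B | ~U) forces U = False.
All clauses satisfied.

R=T; B=T; W=F; V=F; K=F; C=T; U=F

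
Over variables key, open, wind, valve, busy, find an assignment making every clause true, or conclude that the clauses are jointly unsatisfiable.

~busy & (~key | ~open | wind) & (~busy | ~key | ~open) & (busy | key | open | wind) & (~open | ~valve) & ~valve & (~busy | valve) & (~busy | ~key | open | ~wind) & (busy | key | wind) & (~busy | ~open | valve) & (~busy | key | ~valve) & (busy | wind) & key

key = True, open = False, wind = True, valve = False, busy = False

Unit clause (~busy) forces busy = False.
Unit clause (~valve) forces valve = False.
In (busy | wind) only wind is left, so wind = True.
Unit clause (key) forces key = True.
Set open = False.
All clauses satisfied.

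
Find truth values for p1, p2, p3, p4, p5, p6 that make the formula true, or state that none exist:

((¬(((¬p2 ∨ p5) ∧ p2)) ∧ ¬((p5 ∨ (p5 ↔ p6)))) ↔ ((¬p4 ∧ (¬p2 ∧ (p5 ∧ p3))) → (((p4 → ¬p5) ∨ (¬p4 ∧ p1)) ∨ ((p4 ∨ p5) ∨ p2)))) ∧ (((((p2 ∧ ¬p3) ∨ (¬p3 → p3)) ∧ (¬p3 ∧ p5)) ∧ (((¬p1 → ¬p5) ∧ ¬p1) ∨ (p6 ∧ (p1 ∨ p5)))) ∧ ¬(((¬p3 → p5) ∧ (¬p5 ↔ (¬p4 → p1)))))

Unsatisfiable — no assignment works.

Case p5 = True: the conjunct (¬(((¬p2 ∨ p5) ∧ p2)) ∧ ¬((p5 ∨ (p5 ↔ p6)))) ↔ ((¬p4 ∧ (¬p2 ∧ (p5 ∧ p3))) → (((p4 → ¬p5) ∨ (¬p4 ∧ p1)) ∨ ((p4 ∨ p5) ∨ p2))) becomes (¬p2 ∧ False) ↔ ((¬p4 ∧ (¬p2 ∧ p3)) → True) = False.
Case p5 = False: the conjunct p5 is False.
Both cases fail — unsatisfiable.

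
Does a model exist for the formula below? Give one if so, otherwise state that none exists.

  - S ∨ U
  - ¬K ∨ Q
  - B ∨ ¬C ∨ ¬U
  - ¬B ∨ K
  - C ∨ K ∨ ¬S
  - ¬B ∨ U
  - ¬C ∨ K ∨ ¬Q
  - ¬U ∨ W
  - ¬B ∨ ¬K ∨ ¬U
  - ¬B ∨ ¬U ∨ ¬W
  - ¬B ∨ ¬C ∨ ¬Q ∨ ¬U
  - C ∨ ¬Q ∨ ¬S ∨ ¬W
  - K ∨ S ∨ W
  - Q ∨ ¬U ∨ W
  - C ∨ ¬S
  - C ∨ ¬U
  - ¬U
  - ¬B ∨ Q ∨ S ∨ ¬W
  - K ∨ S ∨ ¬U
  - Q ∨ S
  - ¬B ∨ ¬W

Unit clause (¬U) forces U = False.
In (S ∨ U) only S is left, so S = True.
In (¬B ∨ U) only ¬B is left, so B = False.
In (C ∨ ¬S) only C is left, so C = True.
Set Q = False.
  then (¬K ∨ Q) forces K = False.
Set W = False.
All clauses satisfied.

Q = False; U = False; S = True; W = False; C = True; K = False; B = False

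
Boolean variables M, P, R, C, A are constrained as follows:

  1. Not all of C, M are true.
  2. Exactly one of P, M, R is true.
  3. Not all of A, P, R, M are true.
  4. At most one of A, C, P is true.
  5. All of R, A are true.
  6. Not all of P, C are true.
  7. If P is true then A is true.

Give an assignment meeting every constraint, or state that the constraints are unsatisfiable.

M = False; P = False; R = True; C = False; A = True

  (1) {C, M}: 0/2 true — not all ✓
  (2) {P, M, R}: 1 true — exactly one ✓
  (3) {A, P, R, M}: 2/4 true — not all ✓
  (4) {A, C, P}: 1 true — at most one ✓
  (5) {R, A}: all 2 true ✓
  (6) {P, C}: 0/2 true — not all ✓
  (7) P=F ⇒ A: vacuous ✓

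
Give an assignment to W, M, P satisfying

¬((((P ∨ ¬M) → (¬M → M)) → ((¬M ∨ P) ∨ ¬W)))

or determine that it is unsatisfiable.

W: True, M: True, P: False

  ¬((((P ∨ ¬M) → (¬M → M)) → ((¬M ∨ P) ∨ ¬W))) = True
    ((P ∨ ¬M) → (¬M → M)) → ((¬M ∨ P) ∨ ¬W) = False
      (P ∨ ¬M) → (¬M → M) = True
        P ∨ ¬M = False
          ¬M = False
        ¬M → M = True
          ¬M = False
      (¬M ∨ P) ∨ ¬W = False
        ¬M ∨ P = False
          ¬M = False
        ¬W = False
The formula evaluates to True.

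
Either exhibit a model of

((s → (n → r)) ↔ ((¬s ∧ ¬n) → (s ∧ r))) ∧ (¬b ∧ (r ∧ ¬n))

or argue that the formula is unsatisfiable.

b = False, s = True, r = True, n = False

  (s → (n → r)) ↔ ((¬s ∧ ¬n) → (s ∧ r)) = True
    s → (n → r) = True
      n → r = True
    (¬s ∧ ¬n) → (s ∧ r) = True
      ¬s ∧ ¬n = False
        ¬s = False
        ¬n = True
      s ∧ r = True
  ¬b ∧ (r ∧ ¬n) = True
    ¬b = True
    r ∧ ¬n = True
      ¬n = True
Both conjuncts True, so the formula holds.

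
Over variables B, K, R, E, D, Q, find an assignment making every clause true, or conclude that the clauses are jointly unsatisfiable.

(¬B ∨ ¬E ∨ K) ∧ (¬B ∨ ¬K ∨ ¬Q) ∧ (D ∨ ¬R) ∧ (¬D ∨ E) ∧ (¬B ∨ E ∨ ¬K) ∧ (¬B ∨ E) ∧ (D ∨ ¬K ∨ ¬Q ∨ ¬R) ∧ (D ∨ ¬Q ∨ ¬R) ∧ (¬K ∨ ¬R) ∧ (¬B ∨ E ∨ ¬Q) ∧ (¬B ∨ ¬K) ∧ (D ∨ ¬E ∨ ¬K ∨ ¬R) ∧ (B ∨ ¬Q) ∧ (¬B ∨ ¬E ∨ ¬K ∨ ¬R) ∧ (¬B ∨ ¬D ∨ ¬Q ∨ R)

Try B = True:
  (¬B ∨ E) forces E = True.
  (¬B ∨ ¬E ∨ K) forces K = True.
  clause (¬B ∨ ¬K) is falsified — backtrack.
So B = False.
  then (B ∨ ¬Q) forces Q = False.
Set K = False.
Set R = False.
Set E = True.
Set D = False.
All clauses satisfied.

B = False; K = False; R = False; E = True; D = False; Q = False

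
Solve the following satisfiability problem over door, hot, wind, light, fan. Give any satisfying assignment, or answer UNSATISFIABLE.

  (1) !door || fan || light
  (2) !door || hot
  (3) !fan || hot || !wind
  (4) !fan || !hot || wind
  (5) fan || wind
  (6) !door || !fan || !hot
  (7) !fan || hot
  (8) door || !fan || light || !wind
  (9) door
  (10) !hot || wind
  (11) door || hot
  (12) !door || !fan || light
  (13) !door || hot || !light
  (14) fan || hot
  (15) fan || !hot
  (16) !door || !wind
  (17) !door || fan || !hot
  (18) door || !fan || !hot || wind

Case door = True:
  (!door || hot) forces hot = True.
  (!door || !fan || !hot) forces fan = False.
  Clause (fan || !hot) is falsified — contradiction.
Case door = False:
  Clause (door) is falsified — contradiction.
Both cases fail, so the formula is unsatisfiable.

Unsatisfiable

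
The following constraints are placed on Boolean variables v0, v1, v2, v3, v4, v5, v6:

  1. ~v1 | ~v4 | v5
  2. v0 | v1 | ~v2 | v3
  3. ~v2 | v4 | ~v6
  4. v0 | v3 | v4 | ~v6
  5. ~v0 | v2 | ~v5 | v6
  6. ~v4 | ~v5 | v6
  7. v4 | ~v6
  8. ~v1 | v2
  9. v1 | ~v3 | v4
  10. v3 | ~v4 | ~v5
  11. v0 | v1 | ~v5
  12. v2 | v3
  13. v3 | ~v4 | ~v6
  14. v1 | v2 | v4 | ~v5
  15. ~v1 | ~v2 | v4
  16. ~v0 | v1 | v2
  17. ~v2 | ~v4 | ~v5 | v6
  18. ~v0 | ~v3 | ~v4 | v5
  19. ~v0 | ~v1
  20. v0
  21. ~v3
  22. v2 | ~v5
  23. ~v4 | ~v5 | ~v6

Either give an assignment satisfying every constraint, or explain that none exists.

Unit clause (v0) forces v0 = True.
Unit clause (~v3) forces v3 = False.
In (v2 | v3) only v2 is left, so v2 = True.
In (~v0 | ~v1) only ~v1 is left, so v1 = False.
Set v4 = False.
  then (~v2 | v4 | ~v6) forces v6 = False.
Set v5 = False.
All clauses satisfied.

v0=T; v1=F; v2=T; v3=F; v4=F; v5=F; v6=F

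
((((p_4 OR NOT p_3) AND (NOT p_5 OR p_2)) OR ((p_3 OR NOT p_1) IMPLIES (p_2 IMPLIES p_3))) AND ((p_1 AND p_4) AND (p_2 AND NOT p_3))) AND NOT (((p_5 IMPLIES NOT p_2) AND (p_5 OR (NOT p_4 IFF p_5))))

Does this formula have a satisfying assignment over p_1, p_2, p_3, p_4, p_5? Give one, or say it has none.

p_1 = True; p_2 = True; p_3 = False; p_4 = True; p_5 = True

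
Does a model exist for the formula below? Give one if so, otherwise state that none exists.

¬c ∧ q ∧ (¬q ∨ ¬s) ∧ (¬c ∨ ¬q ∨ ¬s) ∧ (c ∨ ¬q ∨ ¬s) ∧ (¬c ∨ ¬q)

q = True, c = False, s = False

Unit clause (¬c) forces c = False.
Unit clause (q) forces q = True.
In (¬q ∨ ¬s) only ¬s is left, so s = False.
Check each clause:
  (¬c): ¬c holds.
  (q): q holds.
  (¬q ∨ ¬s): ¬s holds.
  (¬c ∨ ¬q ∨ ¬s): ¬c holds.
  (c ∨ ¬q ∨ ¬s): ¬s holds.
  (¬c ∨ ¬q): ¬c holds.
All clauses satisfied.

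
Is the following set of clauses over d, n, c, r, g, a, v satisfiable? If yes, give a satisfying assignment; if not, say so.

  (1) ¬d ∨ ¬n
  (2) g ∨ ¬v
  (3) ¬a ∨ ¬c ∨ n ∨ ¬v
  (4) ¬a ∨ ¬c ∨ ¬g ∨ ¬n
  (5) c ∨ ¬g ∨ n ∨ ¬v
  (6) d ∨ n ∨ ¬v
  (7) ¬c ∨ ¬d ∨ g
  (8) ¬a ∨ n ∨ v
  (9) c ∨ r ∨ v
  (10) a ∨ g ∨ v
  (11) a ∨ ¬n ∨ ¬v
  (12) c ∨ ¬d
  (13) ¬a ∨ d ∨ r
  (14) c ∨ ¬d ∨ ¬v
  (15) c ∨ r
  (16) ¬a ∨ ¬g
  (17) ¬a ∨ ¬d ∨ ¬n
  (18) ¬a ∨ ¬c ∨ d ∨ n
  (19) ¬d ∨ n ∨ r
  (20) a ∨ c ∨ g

Set d = False.
Set n = True.
Set c = False.
  then (c ∨ r) forces r = True.
Set g = True.
  then (¬a ∨ ¬g) forces a = False.
  then (a ∨ ¬n ∨ ¬v) forces v = False.
All clauses satisfied.

d = False, n = True, c = False, r = True, g = True, a = False, v = False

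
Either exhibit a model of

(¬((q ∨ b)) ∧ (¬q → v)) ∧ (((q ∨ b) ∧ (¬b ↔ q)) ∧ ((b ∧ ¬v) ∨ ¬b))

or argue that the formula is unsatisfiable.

The formula is unsatisfiable.

Case b = True: the conjunct ¬((q ∨ b)) becomes ¬((q ∨ True)) = False.
Case b = False: the formula simplifies to (¬q ∧ (¬q → v)) ∧ (q ∧ q).
  q = True: the conjunct ¬q is False.
  q = False: the conjunct q is False.
Both cases fail — unsatisfiable.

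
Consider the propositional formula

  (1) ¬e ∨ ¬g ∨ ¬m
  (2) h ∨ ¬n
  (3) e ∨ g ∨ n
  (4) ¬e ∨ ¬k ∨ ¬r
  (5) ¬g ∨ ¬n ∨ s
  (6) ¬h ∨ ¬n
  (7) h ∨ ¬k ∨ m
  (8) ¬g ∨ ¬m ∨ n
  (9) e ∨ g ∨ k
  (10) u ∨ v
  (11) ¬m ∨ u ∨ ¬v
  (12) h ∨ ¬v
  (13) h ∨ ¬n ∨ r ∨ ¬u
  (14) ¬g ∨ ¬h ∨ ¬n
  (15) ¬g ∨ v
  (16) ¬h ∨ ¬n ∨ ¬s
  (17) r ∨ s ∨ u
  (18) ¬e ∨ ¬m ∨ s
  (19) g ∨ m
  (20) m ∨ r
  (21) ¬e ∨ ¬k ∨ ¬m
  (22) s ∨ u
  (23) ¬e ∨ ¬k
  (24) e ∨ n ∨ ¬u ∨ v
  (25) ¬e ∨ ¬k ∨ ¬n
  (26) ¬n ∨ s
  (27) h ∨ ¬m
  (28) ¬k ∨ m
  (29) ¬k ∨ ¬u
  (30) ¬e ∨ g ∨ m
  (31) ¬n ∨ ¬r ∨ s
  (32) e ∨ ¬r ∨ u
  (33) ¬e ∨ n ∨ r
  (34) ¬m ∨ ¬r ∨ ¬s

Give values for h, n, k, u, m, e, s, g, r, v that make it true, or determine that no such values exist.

h = True, n = False, k = False, u = False, m = False, e = True, s = True, g = True, r = True, v = True

Set h = True.
  then (¬h ∨ ¬n) forces n = False.
Set k = False.
Set u = False.
  then (u ∨ v) forces v = True.
  then (¬m ∨ u ∨ ¬v) forces m = False.
  then (g ∨ m) forces g = True.
  then (m ∨ r) forces r = True.
  then (s ∨ u) forces s = True.
  then (e ∨ ¬r ∨ u) forces e = True.
All clauses satisfied.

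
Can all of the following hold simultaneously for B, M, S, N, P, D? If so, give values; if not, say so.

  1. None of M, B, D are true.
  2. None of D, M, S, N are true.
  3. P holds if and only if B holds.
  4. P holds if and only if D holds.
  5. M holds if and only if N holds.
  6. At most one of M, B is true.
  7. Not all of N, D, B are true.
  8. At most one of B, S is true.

B=F; M=F; S=F; N=F; P=F; D=F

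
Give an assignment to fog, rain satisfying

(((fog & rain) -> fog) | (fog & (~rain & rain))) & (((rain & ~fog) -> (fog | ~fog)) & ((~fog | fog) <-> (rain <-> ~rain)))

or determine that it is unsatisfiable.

The conjunct (~fog | fog) <-> (rain <-> ~rain) is unsatisfiable on its own:
  fog=F, rain=F: evaluates to False.
  fog=F, rain=T: evaluates to False.
  fog=T, rain=F: evaluates to False.
  fog=T, rain=T: evaluates to False.
So the whole conjunction is unsatisfiable.

Unsatisfiable — no assignment works.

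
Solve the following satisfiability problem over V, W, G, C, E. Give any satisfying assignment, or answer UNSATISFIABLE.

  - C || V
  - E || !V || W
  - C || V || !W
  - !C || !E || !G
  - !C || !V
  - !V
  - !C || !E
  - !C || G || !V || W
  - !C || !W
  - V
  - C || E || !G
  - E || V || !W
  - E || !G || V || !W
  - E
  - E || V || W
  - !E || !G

No satisfying assignment exists.

Case V = True:
  Clause (!V) is falsified — contradiction.
Case V = False:
  Clause (V) is falsified — contradiction.
Both cases fail, so the formula is unsatisfiable.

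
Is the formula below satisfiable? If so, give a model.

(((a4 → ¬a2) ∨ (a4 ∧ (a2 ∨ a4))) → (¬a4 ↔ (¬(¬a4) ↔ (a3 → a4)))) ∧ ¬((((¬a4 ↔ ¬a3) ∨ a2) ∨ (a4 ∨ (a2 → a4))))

UNSATISFIABLE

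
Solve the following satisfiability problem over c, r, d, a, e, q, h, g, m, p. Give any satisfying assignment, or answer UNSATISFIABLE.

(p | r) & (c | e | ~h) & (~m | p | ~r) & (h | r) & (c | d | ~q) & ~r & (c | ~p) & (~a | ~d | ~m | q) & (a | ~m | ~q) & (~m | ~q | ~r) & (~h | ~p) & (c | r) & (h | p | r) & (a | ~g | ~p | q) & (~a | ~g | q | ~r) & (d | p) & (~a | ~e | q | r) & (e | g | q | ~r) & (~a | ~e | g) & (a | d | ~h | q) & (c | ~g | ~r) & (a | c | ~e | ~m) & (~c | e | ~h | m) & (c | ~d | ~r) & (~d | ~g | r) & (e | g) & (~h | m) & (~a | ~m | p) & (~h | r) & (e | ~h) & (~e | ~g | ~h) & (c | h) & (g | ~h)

UNSATISFIABLE

Case r = True:
  Clause (~r) is falsified — contradiction.
Case r = False:
  (p | r) forces p = True.
  (h | r) forces h = True.
  Clause (~h | ~p) is falsified — contradiction.
Both cases fail, so the formula is unsatisfiable.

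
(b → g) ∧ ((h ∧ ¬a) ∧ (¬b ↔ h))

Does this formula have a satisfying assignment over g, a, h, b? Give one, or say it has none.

g = True, a = False, h = True, b = False

  b → g = True
  (h ∧ ¬a) ∧ (¬b ↔ h) = True
    h ∧ ¬a = True
      ¬a = True
    ¬b ↔ h = True
      ¬b = True
Both conjuncts True, so the formula holds.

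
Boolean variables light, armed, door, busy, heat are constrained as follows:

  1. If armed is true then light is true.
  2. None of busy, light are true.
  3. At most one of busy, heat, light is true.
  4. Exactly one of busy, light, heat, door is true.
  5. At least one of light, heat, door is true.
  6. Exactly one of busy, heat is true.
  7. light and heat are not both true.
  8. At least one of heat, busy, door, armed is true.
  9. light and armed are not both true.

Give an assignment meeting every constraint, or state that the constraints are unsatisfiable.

light = False, armed = False, door = False, busy = False, heat = True

  (1) armed=F ⇒ light: vacuous ✓
  (2) {busy, light}: 0 true — none ✓
  (3) {busy, heat, light}: 1 true — at most one ✓
  (4) {busy, light, heat, door}: 1 true — exactly one ✓
  (5) {light, heat, door}: 1 true — at least one ✓
  (6) {busy, heat}: 1 true — exactly one ✓
  (7) light=F, heat=T — not both ✓
  (8) {heat, busy, door, armed}: 1 true — at least one ✓
  (9) light=F, armed=F — not both ✓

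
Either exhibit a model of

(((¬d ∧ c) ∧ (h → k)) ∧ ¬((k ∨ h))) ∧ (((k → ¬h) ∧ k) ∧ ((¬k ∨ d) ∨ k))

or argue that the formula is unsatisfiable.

Case k = True: the conjunct ¬((k ∨ h)) becomes ¬((True ∨ h)) = False.
Case k = False: the conjunct k is False.
Both cases fail — unsatisfiable.

UNSATISFIABLE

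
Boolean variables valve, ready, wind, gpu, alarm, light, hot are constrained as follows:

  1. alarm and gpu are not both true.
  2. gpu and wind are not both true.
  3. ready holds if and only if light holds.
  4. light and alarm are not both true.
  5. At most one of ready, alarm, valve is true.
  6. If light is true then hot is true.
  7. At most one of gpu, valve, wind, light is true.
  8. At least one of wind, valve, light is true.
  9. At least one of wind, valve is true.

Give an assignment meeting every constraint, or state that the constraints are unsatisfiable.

valve: False, ready: False, wind: True, gpu: False, alarm: True, light: False, hot: True

  (1) alarm=T, gpu=F — not both ✓
  (2) gpu=F, wind=T — not both ✓
  (3) ready=F, light=F — same ✓
  (4) light=F, alarm=T — not both ✓
  (5) {ready, alarm, valve}: 1 true — at most one ✓
  (6) light=F ⇒ hot: vacuous ✓
  (7) {gpu, valve, wind, light}: 1 true — at most one ✓
  (8) {wind, valve, light}: 1 true — at least one ✓
  (9) {wind, valve}: 1 true — at least one ✓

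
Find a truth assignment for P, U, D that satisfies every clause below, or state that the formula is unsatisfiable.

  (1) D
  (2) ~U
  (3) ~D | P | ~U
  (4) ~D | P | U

P = True; U = False; D = True

Unit clause (D) forces D = True.
Unit clause (~U) forces U = False.
In (~D | P | U) only P is left, so P = True.
Check each clause:
  (D): D holds.
  (~U): ~U holds.
  (~D | P | ~U): P holds.
  (~D | P | U): P holds.
All clauses satisfied.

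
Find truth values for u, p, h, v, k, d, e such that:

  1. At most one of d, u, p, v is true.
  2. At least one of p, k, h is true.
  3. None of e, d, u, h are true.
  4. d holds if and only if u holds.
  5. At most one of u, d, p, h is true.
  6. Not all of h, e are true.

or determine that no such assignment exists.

u=F, p=F, h=F, v=T, k=T, d=F, e=F

  (1) {d, u, p, v}: 1 true — at most one ✓
  (2) {p, k, h}: 1 true — at least one ✓
  (3) {e, d, u, h}: 0 true — none ✓
  (4) d=F, u=F — same ✓
  (5) {u, d, p, h}: 0 true — at most one ✓
  (6) {h, e}: 0/2 true — not all ✓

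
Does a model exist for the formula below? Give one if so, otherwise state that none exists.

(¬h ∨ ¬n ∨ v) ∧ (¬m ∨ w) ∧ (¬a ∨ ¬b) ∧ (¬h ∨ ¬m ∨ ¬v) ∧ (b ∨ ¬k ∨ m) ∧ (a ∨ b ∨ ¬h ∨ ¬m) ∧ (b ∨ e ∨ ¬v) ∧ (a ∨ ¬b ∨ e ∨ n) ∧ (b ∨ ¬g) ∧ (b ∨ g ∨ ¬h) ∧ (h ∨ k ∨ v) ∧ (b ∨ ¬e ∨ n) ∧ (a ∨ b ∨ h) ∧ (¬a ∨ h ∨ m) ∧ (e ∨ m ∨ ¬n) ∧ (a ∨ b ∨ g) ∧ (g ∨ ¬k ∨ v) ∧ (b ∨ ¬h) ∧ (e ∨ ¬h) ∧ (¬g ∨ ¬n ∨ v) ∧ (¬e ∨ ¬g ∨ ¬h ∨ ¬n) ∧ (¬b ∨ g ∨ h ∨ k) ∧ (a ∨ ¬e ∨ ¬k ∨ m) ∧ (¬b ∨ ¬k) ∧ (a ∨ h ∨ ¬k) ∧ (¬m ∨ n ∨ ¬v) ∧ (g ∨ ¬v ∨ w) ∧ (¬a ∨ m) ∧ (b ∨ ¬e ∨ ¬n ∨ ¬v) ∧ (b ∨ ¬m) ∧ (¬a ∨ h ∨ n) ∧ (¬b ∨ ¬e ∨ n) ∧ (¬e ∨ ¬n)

Set w = True.
Set n = True.
  then (¬e ∨ ¬n) forces e = False.
  then (e ∨ m ∨ ¬n) forces m = True.
  then (e ∨ ¬h) forces h = False.
  then (b ∨ ¬m) forces b = True.
  then (¬a ∨ ¬b) forces a = False.
  then (¬b ∨ ¬k) forces k = False.
  then (h ∨ k ∨ v) forces v = True.
  then (¬b ∨ g ∨ h ∨ k) forces g = True.
All clauses satisfied.

w: True, n: True, b: True, k: False, m: True, v: True, g: True, a: False, h: False, e: False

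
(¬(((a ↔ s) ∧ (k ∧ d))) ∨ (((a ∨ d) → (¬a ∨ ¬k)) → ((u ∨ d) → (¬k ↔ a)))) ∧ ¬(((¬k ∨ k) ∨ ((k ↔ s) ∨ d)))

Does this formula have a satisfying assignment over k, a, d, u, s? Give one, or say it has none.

Unsatisfiable

The conjunct ¬(((¬k ∨ k) ∨ ((k ↔ s) ∨ d))) is unsatisfiable on its own:
  k=F, d=F, s=F: evaluates to False.
  k=F, d=F, s=T: evaluates to False.
  k=F, d=T, s=F: evaluates to False.
  k=F, d=T, s=T: evaluates to False.
  k=T, d=F, s=F: evaluates to False.
  k=T, d=F, s=T: evaluates to False.
  k=T, d=T, s=F: evaluates to False.
  k=T, d=T, s=T: evaluates to False.
So the whole conjunction is unsatisfiable.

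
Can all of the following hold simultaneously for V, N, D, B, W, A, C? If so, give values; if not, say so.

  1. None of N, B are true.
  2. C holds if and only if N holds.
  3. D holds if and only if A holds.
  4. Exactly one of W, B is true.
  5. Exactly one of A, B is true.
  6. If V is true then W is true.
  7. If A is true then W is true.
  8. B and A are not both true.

V=F, N=F, D=T, B=F, W=T, A=T, C=F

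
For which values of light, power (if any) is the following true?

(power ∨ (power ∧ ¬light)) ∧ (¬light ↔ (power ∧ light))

No satisfying assignment exists.

Case light = True: the formula simplifies to power ∧ ¬power.
  power = True: the conjunct ¬power is False.
  power = False: the conjunct power is False.
Case light = False: the conjunct ¬light ↔ (power ∧ light) becomes ¬False ↔ (power ∧ False) = False.
Both cases fail — unsatisfiable.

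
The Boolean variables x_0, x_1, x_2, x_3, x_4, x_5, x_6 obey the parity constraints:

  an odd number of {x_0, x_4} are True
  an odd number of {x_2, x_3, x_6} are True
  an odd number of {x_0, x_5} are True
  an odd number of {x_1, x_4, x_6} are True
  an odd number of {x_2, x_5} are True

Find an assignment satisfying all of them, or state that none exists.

x_0: False, x_1: False, x_2: False, x_3: True, x_4: True, x_5: True, x_6: False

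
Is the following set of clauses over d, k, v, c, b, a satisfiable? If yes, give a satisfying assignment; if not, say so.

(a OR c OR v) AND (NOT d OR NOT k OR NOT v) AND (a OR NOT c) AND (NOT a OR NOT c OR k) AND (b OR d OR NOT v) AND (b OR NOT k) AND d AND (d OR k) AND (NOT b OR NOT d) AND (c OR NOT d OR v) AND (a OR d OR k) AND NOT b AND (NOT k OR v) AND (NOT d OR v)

d=T, k=F, v=T, c=F, b=F, a=F

Unit clause (d) forces d = True.
In (NOT b OR NOT d) only NOT b is left, so b = False.
In (NOT d OR v) only v is left, so v = True.
In (NOT d OR NOT k OR NOT v) only NOT k is left, so k = False.
Set c = False.
Set a = False.
All clauses satisfied.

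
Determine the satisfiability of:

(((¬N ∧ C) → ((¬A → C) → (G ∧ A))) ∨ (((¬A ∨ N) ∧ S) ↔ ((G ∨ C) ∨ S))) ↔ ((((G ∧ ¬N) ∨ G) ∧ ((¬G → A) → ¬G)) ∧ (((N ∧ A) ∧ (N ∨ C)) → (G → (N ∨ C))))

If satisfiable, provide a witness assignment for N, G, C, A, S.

N: False, G: False, C: True, A: True, S: False

  (((¬N ∧ C) → ((¬A → C) → (G ∧ A))) ∨ (((¬A ∨ N) ∧ S) ↔ ((G ∨ C) ∨ S))) ↔ ((((G ∧ ¬N) ∨ G) ∧ ((¬G → A) → ¬G)) ∧ (((N ∧ A) ∧ (N ∨ C)) → (G → (N ∨ C)))) = True
    ((¬N ∧ C) → ((¬A → C) → (G ∧ A))) ∨ (((¬A ∨ N) ∧ S) ↔ ((G ∨ C) ∨ S)) = False
      (¬N ∧ C) → ((¬A → C) → (G ∧ A)) = False
        ¬N ∧ C = True
          ¬N = True
        (¬A → C) → (G ∧ A) = False
          ¬A → C = True
            ¬A = False
          G ∧ A = False
      ((¬A ∨ N) ∧ S) ↔ ((G ∨ C) ∨ S) = False
        (¬A ∨ N) ∧ S = False
          ¬A ∨ N = False
            ¬A = False
        (G ∨ C) ∨ S = True
          G ∨ C = True
    (((G ∧ ¬N) ∨ G) ∧ ((¬G → A) → ¬G)) ∧ (((N ∧ A) ∧ (N ∨ C)) → (G → (N ∨ C))) = False
      ((G ∧ ¬N) ∨ G) ∧ ((¬G → A) → ¬G) = False
        (G ∧ ¬N) ∨ G = False
          G ∧ ¬N = False
            ¬N = True
        (¬G → A) → ¬G = True
          ¬G → A = True
            ¬G = True
          ¬G = True
      ((N ∧ A) ∧ (N ∨ C)) → (G → (N ∨ C)) = True
        (N ∧ A) ∧ (N ∨ C) = False
          N ∧ A = False
          N ∨ C = True
        G → (N ∨ C) = True
          N ∨ C = True
The formula evaluates to True.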